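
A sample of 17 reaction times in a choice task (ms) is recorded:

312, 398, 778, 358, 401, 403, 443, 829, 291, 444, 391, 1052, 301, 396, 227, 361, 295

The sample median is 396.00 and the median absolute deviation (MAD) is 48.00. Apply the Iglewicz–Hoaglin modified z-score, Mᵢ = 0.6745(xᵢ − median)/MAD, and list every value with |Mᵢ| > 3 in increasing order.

|Mᵢ| > 3 ⇔ |xᵢ − 396.00| > 3·48.00/0.6745 = 213.49.
So outliers lie outside [182.51, 609.49].
778: M = 5.37 → outlier.
829: M = 6.08 → outlier.
1052: M = 9.22 → outlier.

778, 829, 1052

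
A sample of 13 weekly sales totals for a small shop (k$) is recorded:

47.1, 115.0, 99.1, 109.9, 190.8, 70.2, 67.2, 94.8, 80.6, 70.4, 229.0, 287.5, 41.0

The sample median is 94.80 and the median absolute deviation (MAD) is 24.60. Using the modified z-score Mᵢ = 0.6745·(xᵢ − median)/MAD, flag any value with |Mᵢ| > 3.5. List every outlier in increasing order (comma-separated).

|Mᵢ| > 3.5 ⇔ |xᵢ − 94.80| > 3.5·24.60/0.6745 = 127.65.
So outliers lie outside [-32.85, 222.45].
229.0: M = 3.68 → outlier.
287.5: M = 5.28 → outlier.

229.0, 287.5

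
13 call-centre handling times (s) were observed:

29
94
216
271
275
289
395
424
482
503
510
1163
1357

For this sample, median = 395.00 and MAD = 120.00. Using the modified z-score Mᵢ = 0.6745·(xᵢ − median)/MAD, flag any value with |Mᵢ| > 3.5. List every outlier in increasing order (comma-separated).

1163, 1357

|Mᵢ| > 3.5 ⇔ |xᵢ − 395.00| > 3.5·120.00/0.6745 = 622.68.
So outliers lie outside [-227.68, 1017.68].
1163: M = 4.32 → outlier.
1357: M = 5.41 → outlier.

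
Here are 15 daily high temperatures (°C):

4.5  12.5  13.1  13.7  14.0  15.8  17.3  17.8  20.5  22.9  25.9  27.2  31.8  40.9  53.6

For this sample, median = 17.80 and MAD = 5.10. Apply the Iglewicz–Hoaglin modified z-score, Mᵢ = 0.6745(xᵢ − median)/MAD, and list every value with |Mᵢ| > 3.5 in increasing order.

|Mᵢ| > 3.5 ⇔ |xᵢ − 17.80| > 3.5·5.10/0.6745 = 26.46.
So outliers lie outside [-8.66, 44.26].
53.6: M = 4.73 → outlier.

53.6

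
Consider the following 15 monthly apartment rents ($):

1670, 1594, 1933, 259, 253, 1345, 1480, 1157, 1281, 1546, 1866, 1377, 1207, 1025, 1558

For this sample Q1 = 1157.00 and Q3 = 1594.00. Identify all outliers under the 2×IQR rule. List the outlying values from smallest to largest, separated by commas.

253, 259

IQR = Q3 − Q1 = 1594.00 − 1157.00 = 437.00.
Lower fence = Q1 − 2·IQR = 1157.00 − 874.00 = 283.00.
Upper fence = Q3 + 2·IQR = 1594.00 + 874.00 = 2468.00.
253 < 283.00 → outlier.
259 < 283.00 → outlier.
All remaining values lie within [283.00, 2468.00].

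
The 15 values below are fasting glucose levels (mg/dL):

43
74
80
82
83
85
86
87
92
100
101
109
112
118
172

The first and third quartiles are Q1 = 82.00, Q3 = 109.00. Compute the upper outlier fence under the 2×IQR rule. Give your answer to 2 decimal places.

IQR = Q3 − Q1 = 109.00 − 82.00 = 27.00.
Lower fence = Q1 − 2·IQR = 82.00 − 54.00 = 28.00.
Upper fence = Q3 + 2·IQR = 109.00 + 54.00 = 163.00.

163.00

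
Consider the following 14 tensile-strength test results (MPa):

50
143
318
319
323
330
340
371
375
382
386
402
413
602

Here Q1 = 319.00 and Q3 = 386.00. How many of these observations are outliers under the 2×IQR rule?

3

IQR = 67.00; fences at 319.00 − 134.00 = 185.00 and 386.00 + 134.00 = 520.00.
Outside the cutoffs: 50, 143, 602.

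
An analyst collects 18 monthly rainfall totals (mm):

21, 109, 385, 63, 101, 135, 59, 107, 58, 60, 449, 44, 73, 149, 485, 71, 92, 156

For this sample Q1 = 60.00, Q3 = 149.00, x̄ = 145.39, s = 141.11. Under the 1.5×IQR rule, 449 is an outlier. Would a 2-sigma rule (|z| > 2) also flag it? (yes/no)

yes

z = (449 − 145.39) / 141.11 = 2.15.
|z| = 2.15 > 2.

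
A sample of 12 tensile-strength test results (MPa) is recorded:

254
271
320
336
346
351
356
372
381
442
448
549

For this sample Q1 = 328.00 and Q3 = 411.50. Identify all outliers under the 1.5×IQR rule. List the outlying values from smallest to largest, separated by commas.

IQR = Q3 − Q1 = 411.50 − 328.00 = 83.50.
Lower fence = Q1 − 1.5·IQR = 328.00 − 125.25 = 202.75.
Upper fence = Q3 + 1.5·IQR = 411.50 + 125.25 = 536.75.
549 > 536.75 → outlier.
All remaining values lie within [202.75, 536.75].

549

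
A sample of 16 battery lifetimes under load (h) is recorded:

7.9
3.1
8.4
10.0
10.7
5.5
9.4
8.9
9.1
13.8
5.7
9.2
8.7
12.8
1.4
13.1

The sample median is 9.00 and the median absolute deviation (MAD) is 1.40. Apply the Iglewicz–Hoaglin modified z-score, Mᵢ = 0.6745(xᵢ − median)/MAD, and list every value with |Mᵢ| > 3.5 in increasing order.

1.4

|Mᵢ| > 3.5 ⇔ |xᵢ − 9.00| > 3.5·1.40/0.6745 = 7.26.
So outliers lie outside [1.74, 16.26].
1.4: M = -3.66 → outlier.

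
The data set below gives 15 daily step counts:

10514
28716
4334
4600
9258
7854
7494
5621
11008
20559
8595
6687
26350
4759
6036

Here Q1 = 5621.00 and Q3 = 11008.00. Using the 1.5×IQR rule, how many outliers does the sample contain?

3

IQR = 5387.00; fences at 5621.00 − 8080.50 = -2459.50 and 11008.00 + 8080.50 = 19088.50.
Outside the cutoffs: 20559, 26350, 28716.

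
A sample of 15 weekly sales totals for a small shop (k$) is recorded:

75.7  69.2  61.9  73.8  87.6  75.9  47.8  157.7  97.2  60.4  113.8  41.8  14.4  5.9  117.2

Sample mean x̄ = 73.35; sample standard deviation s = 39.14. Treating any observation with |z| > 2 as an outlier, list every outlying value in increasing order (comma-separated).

Cutoffs at x̄ ± 2s: 73.35 ± 2·39.14 = [-4.93, 151.63].
157.7: z = 2.16, |z| > 2 → outlier.
Every other value lies within [-4.93, 151.63].

157.7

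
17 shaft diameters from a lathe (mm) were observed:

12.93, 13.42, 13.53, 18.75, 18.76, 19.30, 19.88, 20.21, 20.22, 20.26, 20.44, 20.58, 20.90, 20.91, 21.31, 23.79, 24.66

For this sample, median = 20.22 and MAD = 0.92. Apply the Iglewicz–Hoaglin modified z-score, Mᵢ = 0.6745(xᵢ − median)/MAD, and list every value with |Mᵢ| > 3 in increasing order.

|Mᵢ| > 3 ⇔ |xᵢ − 20.22| > 3·0.92/0.6745 = 4.09.
So outliers lie outside [16.13, 24.31].
12.93: M = -5.34 → outlier.
13.42: M = -4.99 → outlier.
13.53: M = -4.90 → outlier.
24.66: M = 3.26 → outlier.

12.93, 13.42, 13.53, 24.66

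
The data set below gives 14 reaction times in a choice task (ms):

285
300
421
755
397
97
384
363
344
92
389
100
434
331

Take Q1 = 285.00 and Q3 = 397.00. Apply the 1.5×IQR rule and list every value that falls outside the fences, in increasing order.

92, 97, 100, 755

IQR = Q3 − Q1 = 397.00 − 285.00 = 112.00.
Lower fence = Q1 − 1.5·IQR = 285.00 − 168.00 = 117.00.
Upper fence = Q3 + 1.5·IQR = 397.00 + 168.00 = 565.00.
92 < 117.00 → outlier.
97 < 117.00 → outlier.
100 < 117.00 → outlier.
755 > 565.00 → outlier.
All remaining values lie within [117.00, 565.00].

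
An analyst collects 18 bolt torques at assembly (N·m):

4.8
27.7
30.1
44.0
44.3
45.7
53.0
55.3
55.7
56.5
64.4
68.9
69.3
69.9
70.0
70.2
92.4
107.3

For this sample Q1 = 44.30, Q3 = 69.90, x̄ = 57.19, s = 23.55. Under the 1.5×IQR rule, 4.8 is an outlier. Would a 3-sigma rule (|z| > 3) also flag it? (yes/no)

no

z = (4.8 − 57.19) / 23.55 = -2.22.
|z| = 2.22 ≤ 3.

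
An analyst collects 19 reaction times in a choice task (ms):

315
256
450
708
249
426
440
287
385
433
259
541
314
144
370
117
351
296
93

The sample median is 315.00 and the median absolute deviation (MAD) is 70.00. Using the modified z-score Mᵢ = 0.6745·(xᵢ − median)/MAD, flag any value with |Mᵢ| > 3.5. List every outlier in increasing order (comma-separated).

708

|Mᵢ| > 3.5 ⇔ |xᵢ − 315.00| > 3.5·70.00/0.6745 = 363.23.
So outliers lie outside [-48.23, 678.23].
708: M = 3.79 → outlier.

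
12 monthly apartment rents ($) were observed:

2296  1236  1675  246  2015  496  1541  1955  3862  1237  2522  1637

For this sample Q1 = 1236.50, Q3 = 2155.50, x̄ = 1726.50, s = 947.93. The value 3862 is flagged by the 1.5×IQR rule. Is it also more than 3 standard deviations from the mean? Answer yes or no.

no

z = (3862 − 1726.50) / 947.93 = 2.25.
|z| = 2.25 ≤ 3.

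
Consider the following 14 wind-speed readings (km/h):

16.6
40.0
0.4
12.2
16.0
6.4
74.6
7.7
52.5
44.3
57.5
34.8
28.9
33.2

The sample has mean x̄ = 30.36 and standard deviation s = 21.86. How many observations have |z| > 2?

Cutoffs: x̄ ± 2s = [-13.36, 74.08].
Outside the cutoffs: 74.6.

1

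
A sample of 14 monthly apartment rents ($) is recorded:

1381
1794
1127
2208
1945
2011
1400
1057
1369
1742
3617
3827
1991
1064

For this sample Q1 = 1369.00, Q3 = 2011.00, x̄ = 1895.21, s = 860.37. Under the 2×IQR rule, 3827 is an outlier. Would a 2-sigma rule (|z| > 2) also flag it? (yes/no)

z = (3827 − 1895.21) / 860.37 = 2.25.
|z| = 2.25 > 2.

yes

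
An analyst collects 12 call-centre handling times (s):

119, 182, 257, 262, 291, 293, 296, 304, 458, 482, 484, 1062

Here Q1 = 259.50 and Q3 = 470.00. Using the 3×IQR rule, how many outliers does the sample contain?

0

IQR = 210.50; fences at 259.50 − 631.50 = -372.00 and 470.00 + 631.50 = 1101.50.
Every value lies within the cutoffs.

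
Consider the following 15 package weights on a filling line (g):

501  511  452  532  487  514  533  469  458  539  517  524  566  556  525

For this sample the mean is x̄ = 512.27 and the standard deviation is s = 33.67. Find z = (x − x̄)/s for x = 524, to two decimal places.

z = (524 − 512.27) / 33.67 = 0.35.

0.35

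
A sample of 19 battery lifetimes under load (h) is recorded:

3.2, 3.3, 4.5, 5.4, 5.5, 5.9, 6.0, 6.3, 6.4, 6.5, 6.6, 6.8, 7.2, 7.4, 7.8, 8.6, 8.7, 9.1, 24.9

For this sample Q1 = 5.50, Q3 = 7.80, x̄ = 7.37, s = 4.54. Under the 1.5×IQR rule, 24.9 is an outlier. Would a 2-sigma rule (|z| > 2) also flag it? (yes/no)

yes

z = (24.9 − 7.37) / 4.54 = 3.86.
|z| = 3.86 > 2.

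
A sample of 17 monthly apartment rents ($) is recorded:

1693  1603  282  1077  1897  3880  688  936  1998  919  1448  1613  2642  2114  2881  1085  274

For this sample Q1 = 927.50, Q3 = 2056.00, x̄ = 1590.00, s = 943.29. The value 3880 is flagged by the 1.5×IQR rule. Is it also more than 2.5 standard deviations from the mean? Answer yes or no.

no

z = (3880 − 1590.00) / 943.29 = 2.43.
|z| = 2.43 ≤ 2.5.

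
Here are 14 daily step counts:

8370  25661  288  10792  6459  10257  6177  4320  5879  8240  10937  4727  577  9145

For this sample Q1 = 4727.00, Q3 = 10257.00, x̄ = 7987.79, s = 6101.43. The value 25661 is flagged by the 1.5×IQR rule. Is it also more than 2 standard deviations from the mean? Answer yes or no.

z = (25661 − 7987.79) / 6101.43 = 2.90.
|z| = 2.90 > 2.

yes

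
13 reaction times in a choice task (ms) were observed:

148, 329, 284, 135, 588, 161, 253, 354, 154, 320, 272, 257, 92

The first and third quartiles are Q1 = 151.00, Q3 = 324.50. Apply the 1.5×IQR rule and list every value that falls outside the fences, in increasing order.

588

IQR = Q3 − Q1 = 324.50 − 151.00 = 173.50.
Lower fence = Q1 − 1.5·IQR = 151.00 − 260.25 = -109.25.
Upper fence = Q3 + 1.5·IQR = 324.50 + 260.25 = 584.75.
588 > 584.75 → outlier.
All remaining values lie within [-109.25, 584.75].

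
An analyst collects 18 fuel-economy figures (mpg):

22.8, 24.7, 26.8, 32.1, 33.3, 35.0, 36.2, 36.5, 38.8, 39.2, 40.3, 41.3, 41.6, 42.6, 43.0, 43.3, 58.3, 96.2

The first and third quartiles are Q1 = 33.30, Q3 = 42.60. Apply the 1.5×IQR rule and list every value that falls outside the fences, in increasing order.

IQR = Q3 − Q1 = 42.60 − 33.30 = 9.30.
Lower fence = Q1 − 1.5·IQR = 33.30 − 13.95 = 19.35.
Upper fence = Q3 + 1.5·IQR = 42.60 + 13.95 = 56.55.
58.3 > 56.55 → outlier.
96.2 > 56.55 → outlier.
All remaining values lie within [19.35, 56.55].

58.3, 96.2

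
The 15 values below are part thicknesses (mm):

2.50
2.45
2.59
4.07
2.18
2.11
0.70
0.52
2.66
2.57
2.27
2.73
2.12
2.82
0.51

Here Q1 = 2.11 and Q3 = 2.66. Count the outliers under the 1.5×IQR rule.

4

IQR = 0.55; fences at 2.11 − 0.825 = 1.285 and 2.66 + 0.825 = 3.485.
Outside the cutoffs: 0.51, 0.52, 0.70, 4.07.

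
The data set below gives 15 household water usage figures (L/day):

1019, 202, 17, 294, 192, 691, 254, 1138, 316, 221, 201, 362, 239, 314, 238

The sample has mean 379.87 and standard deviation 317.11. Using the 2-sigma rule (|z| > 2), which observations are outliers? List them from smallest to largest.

1019, 1138

Cutoffs at x̄ ± 2s: 379.87 ± 2·317.11 = [-254.35, 1014.09].
1019: z = 2.02, |z| > 2 → outlier.
1138: z = 2.39, |z| > 2 → outlier.
Every other value lies within [-254.35, 1014.09].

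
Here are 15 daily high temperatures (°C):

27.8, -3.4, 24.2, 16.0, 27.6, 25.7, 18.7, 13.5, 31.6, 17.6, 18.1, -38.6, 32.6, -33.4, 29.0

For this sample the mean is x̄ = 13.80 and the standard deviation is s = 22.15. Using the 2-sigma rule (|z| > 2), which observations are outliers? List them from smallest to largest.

Cutoffs at x̄ ± 2s: 13.80 ± 2·22.15 = [-30.50, 58.10].
-38.6: z = -2.37, |z| > 2 → outlier.
-33.4: z = -2.13, |z| > 2 → outlier.
Every other value lies within [-30.50, 58.10].

-38.6, -33.4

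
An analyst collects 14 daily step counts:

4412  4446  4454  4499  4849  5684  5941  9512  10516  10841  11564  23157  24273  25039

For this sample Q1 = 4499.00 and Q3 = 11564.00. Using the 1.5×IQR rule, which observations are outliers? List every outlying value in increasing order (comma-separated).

IQR = Q3 − Q1 = 11564.00 − 4499.00 = 7065.00.
Lower fence = Q1 − 1.5·IQR = 4499.00 − 10597.50 = -6098.50.
Upper fence = Q3 + 1.5·IQR = 11564.00 + 10597.50 = 22161.50.
23157 > 22161.50 → outlier.
24273 > 22161.50 → outlier.
25039 > 22161.50 → outlier.
All remaining values lie within [-6098.50, 22161.50].

23157, 24273, 25039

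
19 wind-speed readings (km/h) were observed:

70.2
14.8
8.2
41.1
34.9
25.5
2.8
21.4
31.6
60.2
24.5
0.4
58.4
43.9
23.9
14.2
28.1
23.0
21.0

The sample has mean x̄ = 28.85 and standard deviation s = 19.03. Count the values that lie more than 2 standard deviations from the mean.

Cutoffs: x̄ ± 2s = [-9.21, 66.91].
Outside the cutoffs: 70.2.

1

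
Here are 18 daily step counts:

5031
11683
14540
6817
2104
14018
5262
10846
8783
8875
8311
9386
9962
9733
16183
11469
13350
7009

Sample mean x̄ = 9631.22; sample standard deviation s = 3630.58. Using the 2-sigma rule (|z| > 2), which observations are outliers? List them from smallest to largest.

Cutoffs at x̄ ± 2s: 9631.22 ± 2·3630.58 = [2370.06, 16892.38].
2104: z = -2.07, |z| > 2 → outlier.
Every other value lies within [2370.06, 16892.38].

2104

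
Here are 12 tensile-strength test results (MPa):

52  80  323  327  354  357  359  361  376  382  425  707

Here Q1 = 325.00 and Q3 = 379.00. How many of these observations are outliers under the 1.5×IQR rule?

3

IQR = 54.00; fences at 325.00 − 81.00 = 244.00 and 379.00 + 81.00 = 460.00.
Outside the cutoffs: 52, 80, 707.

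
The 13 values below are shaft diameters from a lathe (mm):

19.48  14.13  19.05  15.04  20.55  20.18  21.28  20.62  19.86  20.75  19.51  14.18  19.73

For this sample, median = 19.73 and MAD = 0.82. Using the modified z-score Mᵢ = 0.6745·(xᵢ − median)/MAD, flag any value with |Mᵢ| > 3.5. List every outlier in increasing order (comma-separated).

|Mᵢ| > 3.5 ⇔ |xᵢ − 19.73| > 3.5·0.82/0.6745 = 4.26.
So outliers lie outside [15.47, 23.99].
14.13: M = -4.61 → outlier.
14.18: M = -4.57 → outlier.
15.04: M = -3.86 → outlier.

14.13, 14.18, 15.04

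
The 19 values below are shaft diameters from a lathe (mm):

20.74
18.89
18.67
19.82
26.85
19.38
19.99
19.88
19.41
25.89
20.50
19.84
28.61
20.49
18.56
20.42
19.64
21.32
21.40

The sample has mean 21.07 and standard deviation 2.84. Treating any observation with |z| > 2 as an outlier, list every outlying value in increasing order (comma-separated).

Cutoffs at x̄ ± 2s: 21.07 ± 2·2.84 = [15.39, 26.75].
26.85: z = 2.04, |z| > 2 → outlier.
28.61: z = 2.65, |z| > 2 → outlier.
Every other value lies within [15.39, 26.75].

26.85, 28.61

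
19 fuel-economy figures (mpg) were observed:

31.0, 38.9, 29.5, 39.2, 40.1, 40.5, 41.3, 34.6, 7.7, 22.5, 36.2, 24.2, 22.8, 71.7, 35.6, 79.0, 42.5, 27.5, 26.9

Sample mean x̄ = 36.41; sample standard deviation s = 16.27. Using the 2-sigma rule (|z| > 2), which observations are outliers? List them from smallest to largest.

71.7, 79.0

Cutoffs at x̄ ± 2s: 36.41 ± 2·16.27 = [3.87, 68.95].
71.7: z = 2.17, |z| > 2 → outlier.
79.0: z = 2.62, |z| > 2 → outlier.
Every other value lies within [3.87, 68.95].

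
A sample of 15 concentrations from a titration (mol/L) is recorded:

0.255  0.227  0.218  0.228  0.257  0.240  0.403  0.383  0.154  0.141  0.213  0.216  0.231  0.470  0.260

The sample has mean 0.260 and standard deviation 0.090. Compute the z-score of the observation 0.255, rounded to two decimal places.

-0.06

z = (0.255 − 0.260) / 0.090 = -0.06.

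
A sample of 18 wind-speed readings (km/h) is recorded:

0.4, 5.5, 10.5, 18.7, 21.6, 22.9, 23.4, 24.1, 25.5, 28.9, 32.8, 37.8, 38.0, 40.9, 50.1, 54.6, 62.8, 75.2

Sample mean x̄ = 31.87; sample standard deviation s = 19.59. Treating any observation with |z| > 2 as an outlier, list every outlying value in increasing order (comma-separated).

Cutoffs at x̄ ± 2s: 31.87 ± 2·19.59 = [-7.31, 71.05].
75.2: z = 2.21, |z| > 2 → outlier.
Every other value lies within [-7.31, 71.05].

75.2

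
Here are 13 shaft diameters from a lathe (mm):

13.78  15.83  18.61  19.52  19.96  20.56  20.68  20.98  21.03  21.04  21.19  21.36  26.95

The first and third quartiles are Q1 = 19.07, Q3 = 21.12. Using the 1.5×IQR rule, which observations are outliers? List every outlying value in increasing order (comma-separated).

13.78, 15.83, 26.95

IQR = Q3 − Q1 = 21.12 − 19.07 = 2.05.
Lower fence = Q1 − 1.5·IQR = 19.07 − 3.075 = 15.995.
Upper fence = Q3 + 1.5·IQR = 21.12 + 3.075 = 24.195.
13.78 < 15.995 → outlier.
15.83 < 15.995 → outlier.
26.95 > 24.195 → outlier.
All remaining values lie within [15.995, 24.195].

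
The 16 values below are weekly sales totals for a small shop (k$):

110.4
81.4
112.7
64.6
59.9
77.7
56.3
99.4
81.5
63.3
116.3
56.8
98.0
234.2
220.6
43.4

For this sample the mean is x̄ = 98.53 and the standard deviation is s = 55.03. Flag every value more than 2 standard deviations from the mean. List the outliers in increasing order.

Cutoffs at x̄ ± 2s: 98.53 ± 2·55.03 = [-11.53, 208.59].
220.6: z = 2.22, |z| > 2 → outlier.
234.2: z = 2.47, |z| > 2 → outlier.
Every other value lies within [-11.53, 208.59].

220.6, 234.2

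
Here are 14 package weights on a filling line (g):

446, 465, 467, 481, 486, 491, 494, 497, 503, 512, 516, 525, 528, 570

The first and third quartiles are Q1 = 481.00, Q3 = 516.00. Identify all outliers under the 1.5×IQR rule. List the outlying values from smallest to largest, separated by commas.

570

IQR = Q3 − Q1 = 516.00 − 481.00 = 35.00.
Lower fence = Q1 − 1.5·IQR = 481.00 − 52.50 = 428.50.
Upper fence = Q3 + 1.5·IQR = 516.00 + 52.50 = 568.50.
570 > 568.50 → outlier.
All remaining values lie within [428.50, 568.50].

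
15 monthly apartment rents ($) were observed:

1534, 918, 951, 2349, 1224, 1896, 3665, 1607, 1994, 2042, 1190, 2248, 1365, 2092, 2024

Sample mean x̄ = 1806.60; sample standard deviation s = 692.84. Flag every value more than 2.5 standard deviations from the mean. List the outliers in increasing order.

3665

Cutoffs at x̄ ± 2.5s: 1806.60 ± 2.5·692.84 = [74.50, 3538.70].
3665: z = 2.68, |z| > 2.5 → outlier.
Every other value lies within [74.50, 3538.70].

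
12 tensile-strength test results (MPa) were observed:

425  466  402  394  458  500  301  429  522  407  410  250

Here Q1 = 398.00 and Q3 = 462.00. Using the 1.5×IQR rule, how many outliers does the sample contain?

IQR = 64.00; fences at 398.00 − 96.00 = 302.00 and 462.00 + 96.00 = 558.00.
Outside the cutoffs: 250, 301.

2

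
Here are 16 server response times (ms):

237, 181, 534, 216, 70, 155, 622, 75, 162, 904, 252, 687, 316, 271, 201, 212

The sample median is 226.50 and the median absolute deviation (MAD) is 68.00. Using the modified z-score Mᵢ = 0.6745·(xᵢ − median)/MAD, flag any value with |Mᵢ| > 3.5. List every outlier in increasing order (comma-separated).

|Mᵢ| > 3.5 ⇔ |xᵢ − 226.50| > 3.5·68.00/0.6745 = 352.85.
So outliers lie outside [-126.35, 579.35].
622: M = 3.92 → outlier.
687: M = 4.57 → outlier.
904: M = 6.72 → outlier.

622, 687, 904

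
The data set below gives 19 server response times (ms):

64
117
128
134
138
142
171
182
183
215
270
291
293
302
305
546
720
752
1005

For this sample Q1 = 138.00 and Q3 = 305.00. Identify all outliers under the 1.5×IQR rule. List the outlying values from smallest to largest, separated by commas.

720, 752, 1005

IQR = Q3 − Q1 = 305.00 − 138.00 = 167.00.
Lower fence = Q1 − 1.5·IQR = 138.00 − 250.50 = -112.50.
Upper fence = Q3 + 1.5·IQR = 305.00 + 250.50 = 555.50.
720 > 555.50 → outlier.
752 > 555.50 → outlier.
1005 > 555.50 → outlier.
All remaining values lie within [-112.50, 555.50].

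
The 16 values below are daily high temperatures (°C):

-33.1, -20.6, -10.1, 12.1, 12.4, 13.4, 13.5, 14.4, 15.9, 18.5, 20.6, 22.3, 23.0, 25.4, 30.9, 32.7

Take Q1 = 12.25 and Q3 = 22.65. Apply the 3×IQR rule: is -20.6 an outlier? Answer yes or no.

yes

IQR = Q3 − Q1 = 22.65 − 12.25 = 10.40.
Lower fence = Q1 − 3·IQR = 12.25 − 31.20 = -18.95.
Upper fence = Q3 + 3·IQR = 22.65 + 31.20 = 53.85.
-20.6 lies below the lower fence.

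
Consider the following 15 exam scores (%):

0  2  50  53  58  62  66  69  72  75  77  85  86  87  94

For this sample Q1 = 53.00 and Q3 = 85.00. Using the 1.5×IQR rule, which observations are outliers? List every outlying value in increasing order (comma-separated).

IQR = Q3 − Q1 = 85.00 − 53.00 = 32.00.
Lower fence = Q1 − 1.5·IQR = 53.00 − 48.00 = 5.00.
Upper fence = Q3 + 1.5·IQR = 85.00 + 48.00 = 133.00.
0 < 5.00 → outlier.
2 < 5.00 → outlier.
All remaining values lie within [5.00, 133.00].

0, 2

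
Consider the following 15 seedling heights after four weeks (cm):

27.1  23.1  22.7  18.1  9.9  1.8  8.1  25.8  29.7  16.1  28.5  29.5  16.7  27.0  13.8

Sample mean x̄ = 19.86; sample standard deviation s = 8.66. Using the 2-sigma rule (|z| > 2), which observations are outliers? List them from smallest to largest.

Cutoffs at x̄ ± 2s: 19.86 ± 2·8.66 = [2.54, 37.18].
1.8: z = -2.09, |z| > 2 → outlier.
Every other value lies within [2.54, 37.18].

1.8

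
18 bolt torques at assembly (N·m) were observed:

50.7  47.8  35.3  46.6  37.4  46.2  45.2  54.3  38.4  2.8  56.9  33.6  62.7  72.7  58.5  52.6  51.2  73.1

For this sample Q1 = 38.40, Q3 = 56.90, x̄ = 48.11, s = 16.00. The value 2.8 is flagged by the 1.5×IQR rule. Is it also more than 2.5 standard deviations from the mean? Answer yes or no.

z = (2.8 − 48.11) / 16.00 = -2.83.
|z| = 2.83 > 2.5.

yes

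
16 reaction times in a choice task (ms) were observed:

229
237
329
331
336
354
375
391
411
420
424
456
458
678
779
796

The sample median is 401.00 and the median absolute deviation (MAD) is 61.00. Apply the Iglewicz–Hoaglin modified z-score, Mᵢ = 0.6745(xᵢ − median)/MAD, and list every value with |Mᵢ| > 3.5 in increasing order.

|Mᵢ| > 3.5 ⇔ |xᵢ − 401.00| > 3.5·61.00/0.6745 = 316.53.
So outliers lie outside [84.47, 717.53].
779: M = 4.18 → outlier.
796: M = 4.37 → outlier.

779, 796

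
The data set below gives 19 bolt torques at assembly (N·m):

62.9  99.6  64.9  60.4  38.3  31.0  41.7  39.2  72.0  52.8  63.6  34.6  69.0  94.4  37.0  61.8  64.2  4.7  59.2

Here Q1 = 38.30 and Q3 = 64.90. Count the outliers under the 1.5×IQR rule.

0

IQR = 26.60; fences at 38.30 − 39.90 = -1.60 and 64.90 + 39.90 = 104.80.
Every value lies within the cutoffs.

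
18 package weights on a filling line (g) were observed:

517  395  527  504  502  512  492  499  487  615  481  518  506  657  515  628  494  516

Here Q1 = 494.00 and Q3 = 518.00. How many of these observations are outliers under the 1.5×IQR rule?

4

IQR = 24.00; fences at 494.00 − 36.00 = 458.00 and 518.00 + 36.00 = 554.00.
Outside the cutoffs: 395, 615, 628, 657.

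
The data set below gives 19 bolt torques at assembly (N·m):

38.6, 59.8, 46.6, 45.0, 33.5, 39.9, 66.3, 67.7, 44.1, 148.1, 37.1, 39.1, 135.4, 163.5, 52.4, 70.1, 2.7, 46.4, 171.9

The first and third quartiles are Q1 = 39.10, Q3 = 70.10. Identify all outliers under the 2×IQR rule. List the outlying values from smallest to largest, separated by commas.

135.4, 148.1, 163.5, 171.9

IQR = Q3 − Q1 = 70.10 − 39.10 = 31.00.
Lower fence = Q1 − 2·IQR = 39.10 − 62.00 = -22.90.
Upper fence = Q3 + 2·IQR = 70.10 + 62.00 = 132.10.
135.4 > 132.10 → outlier.
148.1 > 132.10 → outlier.
163.5 > 132.10 → outlier.
171.9 > 132.10 → outlier.
All remaining values lie within [-22.90, 132.10].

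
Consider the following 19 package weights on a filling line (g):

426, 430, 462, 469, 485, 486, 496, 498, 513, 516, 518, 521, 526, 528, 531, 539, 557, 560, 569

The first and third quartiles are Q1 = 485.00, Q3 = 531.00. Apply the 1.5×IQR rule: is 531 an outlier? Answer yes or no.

IQR = Q3 − Q1 = 531.00 − 485.00 = 46.00.
Lower fence = Q1 − 1.5·IQR = 485.00 − 69.00 = 416.00.
Upper fence = Q3 + 1.5·IQR = 531.00 + 69.00 = 600.00.
531 lies within [416.00, 600.00].

no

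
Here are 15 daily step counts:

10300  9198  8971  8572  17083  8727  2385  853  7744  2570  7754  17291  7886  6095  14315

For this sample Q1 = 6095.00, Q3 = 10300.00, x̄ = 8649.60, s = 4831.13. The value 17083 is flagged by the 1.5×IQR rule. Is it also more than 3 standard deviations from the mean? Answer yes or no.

no

z = (17083 − 8649.60) / 4831.13 = 1.75.
|z| = 1.75 ≤ 3.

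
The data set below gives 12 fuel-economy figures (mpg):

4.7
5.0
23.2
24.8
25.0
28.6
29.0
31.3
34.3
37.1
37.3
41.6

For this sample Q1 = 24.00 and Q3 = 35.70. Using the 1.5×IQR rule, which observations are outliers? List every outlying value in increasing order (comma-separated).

IQR = Q3 − Q1 = 35.70 − 24.00 = 11.70.
Lower fence = Q1 − 1.5·IQR = 24.00 − 17.55 = 6.45.
Upper fence = Q3 + 1.5·IQR = 35.70 + 17.55 = 53.25.
4.7 < 6.45 → outlier.
5.0 < 6.45 → outlier.
All remaining values lie within [6.45, 53.25].

4.7, 5.0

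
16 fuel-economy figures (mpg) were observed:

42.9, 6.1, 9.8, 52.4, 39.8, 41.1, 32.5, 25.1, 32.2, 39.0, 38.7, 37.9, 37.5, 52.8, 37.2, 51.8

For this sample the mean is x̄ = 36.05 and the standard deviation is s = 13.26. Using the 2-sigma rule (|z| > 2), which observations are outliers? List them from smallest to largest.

Cutoffs at x̄ ± 2s: 36.05 ± 2·13.26 = [9.53, 62.57].
6.1: z = -2.26, |z| > 2 → outlier.
Every other value lies within [9.53, 62.57].

6.1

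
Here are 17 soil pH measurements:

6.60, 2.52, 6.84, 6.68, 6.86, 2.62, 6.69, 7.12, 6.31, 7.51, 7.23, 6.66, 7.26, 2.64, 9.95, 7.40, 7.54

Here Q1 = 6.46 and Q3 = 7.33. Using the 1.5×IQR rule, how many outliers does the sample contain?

4

IQR = 0.87; fences at 6.46 − 1.305 = 5.155 and 7.33 + 1.305 = 8.635.
Outside the cutoffs: 2.52, 2.62, 2.64, 9.95.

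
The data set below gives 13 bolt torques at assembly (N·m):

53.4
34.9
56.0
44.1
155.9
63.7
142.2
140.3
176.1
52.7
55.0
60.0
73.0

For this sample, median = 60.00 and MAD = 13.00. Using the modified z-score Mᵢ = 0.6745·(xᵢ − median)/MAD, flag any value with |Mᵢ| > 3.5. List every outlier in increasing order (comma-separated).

140.3, 142.2, 155.9, 176.1

|Mᵢ| > 3.5 ⇔ |xᵢ − 60.00| > 3.5·13.00/0.6745 = 67.46.
So outliers lie outside [-7.46, 127.46].
140.3: M = 4.17 → outlier.
142.2: M = 4.26 → outlier.
155.9: M = 4.98 → outlier.
176.1: M = 6.02 → outlier.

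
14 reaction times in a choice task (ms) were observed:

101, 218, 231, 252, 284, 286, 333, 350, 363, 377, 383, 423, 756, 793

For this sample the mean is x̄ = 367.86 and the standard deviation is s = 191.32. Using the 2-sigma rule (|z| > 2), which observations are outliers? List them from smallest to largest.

Cutoffs at x̄ ± 2s: 367.86 ± 2·191.32 = [-14.78, 750.50].
756: z = 2.03, |z| > 2 → outlier.
793: z = 2.22, |z| > 2 → outlier.
Every other value lies within [-14.78, 750.50].

756, 793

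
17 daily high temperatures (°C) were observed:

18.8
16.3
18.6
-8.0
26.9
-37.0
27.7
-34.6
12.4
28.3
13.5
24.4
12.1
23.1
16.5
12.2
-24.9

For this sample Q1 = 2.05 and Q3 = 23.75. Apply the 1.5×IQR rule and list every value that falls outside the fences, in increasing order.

IQR = Q3 − Q1 = 23.75 − 2.05 = 21.70.
Lower fence = Q1 − 1.5·IQR = 2.05 − 32.55 = -30.50.
Upper fence = Q3 + 1.5·IQR = 23.75 + 32.55 = 56.30.
-37.0 < -30.50 → outlier.
-34.6 < -30.50 → outlier.
All remaining values lie within [-30.50, 56.30].

-37.0, -34.6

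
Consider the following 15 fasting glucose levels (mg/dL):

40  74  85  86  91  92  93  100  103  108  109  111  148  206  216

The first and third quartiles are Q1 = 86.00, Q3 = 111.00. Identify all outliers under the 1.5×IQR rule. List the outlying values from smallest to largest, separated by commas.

IQR = Q3 − Q1 = 111.00 − 86.00 = 25.00.
Lower fence = Q1 − 1.5·IQR = 86.00 − 37.50 = 48.50.
Upper fence = Q3 + 1.5·IQR = 111.00 + 37.50 = 148.50.
40 < 48.50 → outlier.
206 > 148.50 → outlier.
216 > 148.50 → outlier.
All remaining values lie within [48.50, 148.50].

40, 206, 216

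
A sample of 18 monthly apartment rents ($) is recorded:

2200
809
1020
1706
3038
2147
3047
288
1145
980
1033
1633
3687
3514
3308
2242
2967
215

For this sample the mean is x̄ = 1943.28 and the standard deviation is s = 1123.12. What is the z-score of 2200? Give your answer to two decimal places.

0.23

z = (2200 − 1943.28) / 1123.12 = 0.23.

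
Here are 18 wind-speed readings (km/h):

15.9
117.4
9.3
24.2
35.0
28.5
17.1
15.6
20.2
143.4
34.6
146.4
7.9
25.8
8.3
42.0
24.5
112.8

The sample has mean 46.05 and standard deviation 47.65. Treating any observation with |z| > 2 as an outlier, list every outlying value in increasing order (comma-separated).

143.4, 146.4

Cutoffs at x̄ ± 2s: 46.05 ± 2·47.65 = [-49.25, 141.35].
143.4: z = 2.04, |z| > 2 → outlier.
146.4: z = 2.11, |z| > 2 → outlier.
Every other value lies within [-49.25, 141.35].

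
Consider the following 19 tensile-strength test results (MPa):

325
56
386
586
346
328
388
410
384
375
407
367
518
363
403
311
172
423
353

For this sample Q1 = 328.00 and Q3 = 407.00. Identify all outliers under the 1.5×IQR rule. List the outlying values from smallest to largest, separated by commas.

56, 172, 586

IQR = Q3 − Q1 = 407.00 − 328.00 = 79.00.
Lower fence = Q1 − 1.5·IQR = 328.00 − 118.50 = 209.50.
Upper fence = Q3 + 1.5·IQR = 407.00 + 118.50 = 525.50.
56 < 209.50 → outlier.
172 < 209.50 → outlier.
586 > 525.50 → outlier.
All remaining values lie within [209.50, 525.50].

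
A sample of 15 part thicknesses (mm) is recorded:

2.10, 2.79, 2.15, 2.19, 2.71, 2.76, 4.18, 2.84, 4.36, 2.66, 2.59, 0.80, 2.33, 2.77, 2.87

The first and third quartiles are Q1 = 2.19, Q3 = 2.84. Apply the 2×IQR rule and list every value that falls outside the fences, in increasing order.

0.80, 4.18, 4.36

IQR = Q3 − Q1 = 2.84 − 2.19 = 0.65.
Lower fence = Q1 − 2·IQR = 2.19 − 1.30 = 0.89.
Upper fence = Q3 + 2·IQR = 2.84 + 1.30 = 4.14.
0.80 < 0.89 → outlier.
4.18 > 4.14 → outlier.
4.36 > 4.14 → outlier.
All remaining values lie within [0.89, 4.14].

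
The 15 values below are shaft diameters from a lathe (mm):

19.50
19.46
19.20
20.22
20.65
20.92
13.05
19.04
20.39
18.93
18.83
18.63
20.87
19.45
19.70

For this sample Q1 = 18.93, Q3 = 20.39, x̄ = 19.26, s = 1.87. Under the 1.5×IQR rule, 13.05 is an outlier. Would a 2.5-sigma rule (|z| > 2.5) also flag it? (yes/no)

yes

z = (13.05 − 19.26) / 1.87 = -3.32.
|z| = 3.32 > 2.5.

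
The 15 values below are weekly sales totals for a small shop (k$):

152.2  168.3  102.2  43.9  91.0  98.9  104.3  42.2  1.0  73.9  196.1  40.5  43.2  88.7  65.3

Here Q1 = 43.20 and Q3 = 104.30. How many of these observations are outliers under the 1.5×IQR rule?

1

IQR = 61.10; fences at 43.20 − 91.65 = -48.45 and 104.30 + 91.65 = 195.95.
Outside the cutoffs: 196.1.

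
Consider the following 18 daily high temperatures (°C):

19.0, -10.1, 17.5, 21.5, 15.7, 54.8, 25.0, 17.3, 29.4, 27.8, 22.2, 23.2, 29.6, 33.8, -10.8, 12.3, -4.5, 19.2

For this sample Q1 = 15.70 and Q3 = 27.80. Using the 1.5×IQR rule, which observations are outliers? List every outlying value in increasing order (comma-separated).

IQR = Q3 − Q1 = 27.80 − 15.70 = 12.10.
Lower fence = Q1 − 1.5·IQR = 15.70 − 18.15 = -2.45.
Upper fence = Q3 + 1.5·IQR = 27.80 + 18.15 = 45.95.
-10.8 < -2.45 → outlier.
-10.1 < -2.45 → outlier.
-4.5 < -2.45 → outlier.
54.8 > 45.95 → outlier.
All remaining values lie within [-2.45, 45.95].

-10.8, -10.1, -4.5, 54.8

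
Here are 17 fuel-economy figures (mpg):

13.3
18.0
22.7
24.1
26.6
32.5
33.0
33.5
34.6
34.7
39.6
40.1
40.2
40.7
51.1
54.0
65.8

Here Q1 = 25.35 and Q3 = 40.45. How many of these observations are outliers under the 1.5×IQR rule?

1

IQR = 15.10; fences at 25.35 − 22.65 = 2.70 and 40.45 + 22.65 = 63.10.
Outside the cutoffs: 65.8.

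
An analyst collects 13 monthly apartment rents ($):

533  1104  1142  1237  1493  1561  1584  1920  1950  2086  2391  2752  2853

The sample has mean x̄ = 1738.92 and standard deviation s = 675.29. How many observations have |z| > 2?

0

Cutoffs: x̄ ± 2s = [388.34, 3089.50].
Every value lies within the cutoffs.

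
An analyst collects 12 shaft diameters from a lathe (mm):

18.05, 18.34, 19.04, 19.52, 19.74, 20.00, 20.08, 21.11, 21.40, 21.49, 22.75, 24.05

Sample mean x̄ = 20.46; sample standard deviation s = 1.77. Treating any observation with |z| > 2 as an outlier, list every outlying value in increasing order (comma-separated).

Cutoffs at x̄ ± 2s: 20.46 ± 2·1.77 = [16.92, 24.00].
24.05: z = 2.03, |z| > 2 → outlier.
Every other value lies within [16.92, 24.00].

24.05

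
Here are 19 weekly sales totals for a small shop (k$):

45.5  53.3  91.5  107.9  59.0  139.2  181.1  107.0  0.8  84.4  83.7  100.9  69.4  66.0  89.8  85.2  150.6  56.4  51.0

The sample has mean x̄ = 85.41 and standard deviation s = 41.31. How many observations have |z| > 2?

2

Cutoffs: x̄ ± 2s = [2.79, 168.03].
Outside the cutoffs: 0.8, 181.1.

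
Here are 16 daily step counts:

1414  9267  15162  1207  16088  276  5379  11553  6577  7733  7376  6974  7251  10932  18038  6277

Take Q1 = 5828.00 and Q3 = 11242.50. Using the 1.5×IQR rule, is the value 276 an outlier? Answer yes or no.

no

IQR = Q3 − Q1 = 11242.50 − 5828.00 = 5414.50.
Lower fence = Q1 − 1.5·IQR = 5828.00 − 8121.75 = -2293.75.
Upper fence = Q3 + 1.5·IQR = 11242.50 + 8121.75 = 19364.25.
276 lies within [-2293.75, 19364.25].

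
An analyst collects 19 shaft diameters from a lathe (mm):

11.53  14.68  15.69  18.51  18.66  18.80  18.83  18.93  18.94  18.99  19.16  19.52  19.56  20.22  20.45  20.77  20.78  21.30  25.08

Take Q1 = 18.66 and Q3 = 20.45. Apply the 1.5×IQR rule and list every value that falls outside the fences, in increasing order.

11.53, 14.68, 15.69, 25.08

IQR = Q3 − Q1 = 20.45 − 18.66 = 1.79.
Lower fence = Q1 − 1.5·IQR = 18.66 − 2.685 = 15.975.
Upper fence = Q3 + 1.5·IQR = 20.45 + 2.685 = 23.135.
11.53 < 15.975 → outlier.
14.68 < 15.975 → outlier.
15.69 < 15.975 → outlier.
25.08 > 23.135 → outlier.
All remaining values lie within [15.975, 23.135].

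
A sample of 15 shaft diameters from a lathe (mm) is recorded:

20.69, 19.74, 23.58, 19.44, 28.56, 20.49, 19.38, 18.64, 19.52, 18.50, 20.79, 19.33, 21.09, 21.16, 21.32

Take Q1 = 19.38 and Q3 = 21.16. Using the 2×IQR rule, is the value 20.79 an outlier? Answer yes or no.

IQR = Q3 − Q1 = 21.16 − 19.38 = 1.78.
Lower fence = Q1 − 2·IQR = 19.38 − 3.56 = 15.82.
Upper fence = Q3 + 2·IQR = 21.16 + 3.56 = 24.72.
20.79 lies within [15.82, 24.72].

no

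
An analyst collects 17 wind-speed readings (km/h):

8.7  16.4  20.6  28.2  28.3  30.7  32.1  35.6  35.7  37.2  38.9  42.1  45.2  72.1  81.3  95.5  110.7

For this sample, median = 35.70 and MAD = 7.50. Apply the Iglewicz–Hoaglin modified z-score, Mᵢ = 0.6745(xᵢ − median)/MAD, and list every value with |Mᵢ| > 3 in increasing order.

72.1, 81.3, 95.5, 110.7

|Mᵢ| > 3 ⇔ |xᵢ − 35.70| > 3·7.50/0.6745 = 33.36.
So outliers lie outside [2.34, 69.06].
72.1: M = 3.27 → outlier.
81.3: M = 4.10 → outlier.
95.5: M = 5.38 → outlier.
110.7: M = 6.75 → outlier.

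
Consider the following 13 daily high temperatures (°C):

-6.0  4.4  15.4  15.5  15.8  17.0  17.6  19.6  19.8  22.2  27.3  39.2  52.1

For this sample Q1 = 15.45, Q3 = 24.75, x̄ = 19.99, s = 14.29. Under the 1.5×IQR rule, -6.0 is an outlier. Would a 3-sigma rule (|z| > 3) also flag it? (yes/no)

no

z = (-6.0 − 19.99) / 14.29 = -1.82.
|z| = 1.82 ≤ 3.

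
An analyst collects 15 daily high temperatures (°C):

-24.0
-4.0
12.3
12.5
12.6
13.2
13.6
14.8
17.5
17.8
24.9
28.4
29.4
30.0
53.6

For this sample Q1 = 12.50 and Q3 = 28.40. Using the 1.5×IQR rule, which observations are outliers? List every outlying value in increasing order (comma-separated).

IQR = Q3 − Q1 = 28.40 − 12.50 = 15.90.
Lower fence = Q1 − 1.5·IQR = 12.50 − 23.85 = -11.35.
Upper fence = Q3 + 1.5·IQR = 28.40 + 23.85 = 52.25.
-24.0 < -11.35 → outlier.
53.6 > 52.25 → outlier.
All remaining values lie within [-11.35, 52.25].

-24.0, 53.6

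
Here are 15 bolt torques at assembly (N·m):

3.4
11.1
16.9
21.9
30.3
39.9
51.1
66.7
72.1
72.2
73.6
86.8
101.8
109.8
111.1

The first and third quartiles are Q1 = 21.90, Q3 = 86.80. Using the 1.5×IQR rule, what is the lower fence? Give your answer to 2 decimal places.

IQR = Q3 − Q1 = 86.80 − 21.90 = 64.90.
Lower fence = Q1 − 1.5·IQR = 21.90 − 97.35 = -75.45.
Upper fence = Q3 + 1.5·IQR = 86.80 + 97.35 = 184.15.

-75.45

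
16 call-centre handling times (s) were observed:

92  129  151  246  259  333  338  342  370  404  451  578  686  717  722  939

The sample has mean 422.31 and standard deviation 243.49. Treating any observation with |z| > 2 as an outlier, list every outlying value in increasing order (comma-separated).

939

Cutoffs at x̄ ± 2s: 422.31 ± 2·243.49 = [-64.67, 909.29].
939: z = 2.12, |z| > 2 → outlier.
Every other value lies within [-64.67, 909.29].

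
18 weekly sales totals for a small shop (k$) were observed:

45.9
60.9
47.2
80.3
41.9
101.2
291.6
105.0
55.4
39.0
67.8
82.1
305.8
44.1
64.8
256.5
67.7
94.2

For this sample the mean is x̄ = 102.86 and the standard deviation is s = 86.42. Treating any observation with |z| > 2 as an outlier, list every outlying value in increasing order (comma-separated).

291.6, 305.8

Cutoffs at x̄ ± 2s: 102.86 ± 2·86.42 = [-69.98, 275.70].
291.6: z = 2.18, |z| > 2 → outlier.
305.8: z = 2.35, |z| > 2 → outlier.
Every other value lies within [-69.98, 275.70].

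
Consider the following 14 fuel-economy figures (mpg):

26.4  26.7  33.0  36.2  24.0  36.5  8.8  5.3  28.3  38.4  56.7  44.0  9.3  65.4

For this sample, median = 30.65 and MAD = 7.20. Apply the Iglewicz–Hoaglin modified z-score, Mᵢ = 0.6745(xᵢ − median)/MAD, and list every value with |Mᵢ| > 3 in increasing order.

|Mᵢ| > 3 ⇔ |xᵢ − 30.65| > 3·7.20/0.6745 = 32.02.
So outliers lie outside [-1.37, 62.67].
65.4: M = 3.26 → outlier.

65.4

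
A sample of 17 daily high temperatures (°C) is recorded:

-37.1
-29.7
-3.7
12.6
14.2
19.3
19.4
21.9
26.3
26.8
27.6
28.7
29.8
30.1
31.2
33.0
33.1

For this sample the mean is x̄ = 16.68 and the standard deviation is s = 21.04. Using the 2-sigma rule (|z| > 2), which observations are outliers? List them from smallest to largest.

-37.1, -29.7

Cutoffs at x̄ ± 2s: 16.68 ± 2·21.04 = [-25.40, 58.76].
-37.1: z = -2.56, |z| > 2 → outlier.
-29.7: z = -2.20, |z| > 2 → outlier.
Every other value lies within [-25.40, 58.76].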